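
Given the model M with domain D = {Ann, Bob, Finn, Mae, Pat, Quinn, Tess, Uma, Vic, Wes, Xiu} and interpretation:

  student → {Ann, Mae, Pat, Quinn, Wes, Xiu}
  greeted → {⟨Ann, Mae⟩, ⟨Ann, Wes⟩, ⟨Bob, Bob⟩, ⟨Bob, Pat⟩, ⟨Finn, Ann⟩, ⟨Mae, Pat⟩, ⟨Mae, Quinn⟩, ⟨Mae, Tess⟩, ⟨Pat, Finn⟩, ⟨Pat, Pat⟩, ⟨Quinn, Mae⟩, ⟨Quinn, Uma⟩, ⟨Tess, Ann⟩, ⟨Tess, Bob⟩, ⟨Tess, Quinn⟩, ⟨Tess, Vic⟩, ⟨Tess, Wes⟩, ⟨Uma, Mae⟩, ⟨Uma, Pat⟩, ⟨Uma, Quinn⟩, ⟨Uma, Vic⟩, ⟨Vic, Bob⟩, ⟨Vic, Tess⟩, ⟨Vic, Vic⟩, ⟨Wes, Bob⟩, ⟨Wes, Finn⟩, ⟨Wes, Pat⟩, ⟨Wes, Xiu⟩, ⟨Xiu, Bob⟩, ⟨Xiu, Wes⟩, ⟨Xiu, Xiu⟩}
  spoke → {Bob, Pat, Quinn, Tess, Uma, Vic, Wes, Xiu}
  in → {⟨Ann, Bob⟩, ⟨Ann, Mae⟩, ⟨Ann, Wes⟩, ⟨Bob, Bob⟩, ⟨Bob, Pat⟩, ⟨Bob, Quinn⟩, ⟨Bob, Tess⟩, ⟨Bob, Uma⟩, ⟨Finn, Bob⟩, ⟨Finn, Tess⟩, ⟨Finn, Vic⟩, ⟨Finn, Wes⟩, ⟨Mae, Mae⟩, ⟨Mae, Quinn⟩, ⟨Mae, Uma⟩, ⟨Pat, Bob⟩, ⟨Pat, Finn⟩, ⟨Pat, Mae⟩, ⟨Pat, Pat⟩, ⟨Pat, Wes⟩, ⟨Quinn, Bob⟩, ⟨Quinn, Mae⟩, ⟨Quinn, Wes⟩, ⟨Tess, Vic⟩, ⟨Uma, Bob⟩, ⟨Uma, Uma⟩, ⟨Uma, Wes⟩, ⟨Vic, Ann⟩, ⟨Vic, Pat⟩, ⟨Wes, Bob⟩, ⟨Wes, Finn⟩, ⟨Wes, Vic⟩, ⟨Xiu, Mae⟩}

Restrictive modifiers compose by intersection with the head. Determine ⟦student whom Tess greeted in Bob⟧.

⟦whom Tess greeted⟧ = {x : ⟨Tess, x⟩ ∈ ⟦greeted⟧} = {Ann, Bob, Quinn, Vic, Wes}
⟦in Bob⟧ = {x : ⟨x, Bob⟩ ∈ ⟦in⟧} = {Ann, Bob, Finn, Pat, Quinn, Uma, Wes}
⟦student⟧ = {Ann, Mae, Pat, Quinn, Wes, Xiu}
… ∩ ⟦whom Tess greeted⟧ = {Ann, Mae, Pat, Quinn, Wes, Xiu} ∩ {Ann, Bob, Quinn, Vic, Wes} = {Ann, Quinn, Wes}
… ∩ ⟦in Bob⟧ = {Ann, Quinn, Wes} ∩ {Ann, Bob, Finn, Pat, Quinn, Uma, Wes} = {Ann, Quinn, Wes}
So ⟦student whom Tess greeted in Bob⟧ = {Ann, Quinn, Wes}.

{Ann, Quinn, Wes}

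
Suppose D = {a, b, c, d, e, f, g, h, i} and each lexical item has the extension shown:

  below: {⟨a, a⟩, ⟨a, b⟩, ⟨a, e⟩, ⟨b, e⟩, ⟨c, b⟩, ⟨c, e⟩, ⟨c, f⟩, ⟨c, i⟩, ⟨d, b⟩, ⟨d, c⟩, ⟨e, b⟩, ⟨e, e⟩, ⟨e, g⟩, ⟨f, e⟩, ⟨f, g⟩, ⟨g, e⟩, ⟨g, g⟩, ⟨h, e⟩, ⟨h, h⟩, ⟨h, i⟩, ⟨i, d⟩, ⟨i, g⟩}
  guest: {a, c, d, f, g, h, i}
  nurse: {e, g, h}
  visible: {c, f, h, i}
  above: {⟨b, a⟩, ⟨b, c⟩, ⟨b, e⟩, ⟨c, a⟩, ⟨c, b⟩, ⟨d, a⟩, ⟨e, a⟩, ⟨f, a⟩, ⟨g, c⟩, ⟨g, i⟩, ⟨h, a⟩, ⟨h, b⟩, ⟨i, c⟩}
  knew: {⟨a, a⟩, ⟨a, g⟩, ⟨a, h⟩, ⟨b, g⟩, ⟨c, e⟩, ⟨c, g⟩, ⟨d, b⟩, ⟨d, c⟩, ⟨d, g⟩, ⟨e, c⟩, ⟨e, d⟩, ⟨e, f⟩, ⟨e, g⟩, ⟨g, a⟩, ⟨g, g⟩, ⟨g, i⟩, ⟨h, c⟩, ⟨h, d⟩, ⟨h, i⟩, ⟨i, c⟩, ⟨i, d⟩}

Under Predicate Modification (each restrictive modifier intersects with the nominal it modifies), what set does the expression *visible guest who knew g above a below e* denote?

{c}

⟦who knew g⟧ = {x : ⟨x, g⟩ ∈ ⟦knew⟧} = {a, b, c, d, e, g}
⟦above a⟧ = {x : ⟨x, a⟩ ∈ ⟦above⟧} = {b, c, d, e, f, h}
⟦below e⟧ = {x : ⟨x, e⟩ ∈ ⟦below⟧} = {a, b, c, e, f, g, h}
⟦guest⟧ = {a, c, d, f, g, h, i}
… ∩ ⟦who knew g⟧ = {a, c, d, f, g, h, i} ∩ {a, b, c, d, e, g} = {a, c, d, g}
… ∩ ⟦above a⟧ = {a, c, d, g} ∩ {b, c, d, e, f, h} = {c, d}
… ∩ ⟦below e⟧ = {c, d} ∩ {a, b, c, e, f, g, h} = {c}
… ∩ ⟦visible⟧ = {c} ∩ {c, f, h, i} = {c}
So ⟦visible guest who knew g above a below e⟧ = {c}.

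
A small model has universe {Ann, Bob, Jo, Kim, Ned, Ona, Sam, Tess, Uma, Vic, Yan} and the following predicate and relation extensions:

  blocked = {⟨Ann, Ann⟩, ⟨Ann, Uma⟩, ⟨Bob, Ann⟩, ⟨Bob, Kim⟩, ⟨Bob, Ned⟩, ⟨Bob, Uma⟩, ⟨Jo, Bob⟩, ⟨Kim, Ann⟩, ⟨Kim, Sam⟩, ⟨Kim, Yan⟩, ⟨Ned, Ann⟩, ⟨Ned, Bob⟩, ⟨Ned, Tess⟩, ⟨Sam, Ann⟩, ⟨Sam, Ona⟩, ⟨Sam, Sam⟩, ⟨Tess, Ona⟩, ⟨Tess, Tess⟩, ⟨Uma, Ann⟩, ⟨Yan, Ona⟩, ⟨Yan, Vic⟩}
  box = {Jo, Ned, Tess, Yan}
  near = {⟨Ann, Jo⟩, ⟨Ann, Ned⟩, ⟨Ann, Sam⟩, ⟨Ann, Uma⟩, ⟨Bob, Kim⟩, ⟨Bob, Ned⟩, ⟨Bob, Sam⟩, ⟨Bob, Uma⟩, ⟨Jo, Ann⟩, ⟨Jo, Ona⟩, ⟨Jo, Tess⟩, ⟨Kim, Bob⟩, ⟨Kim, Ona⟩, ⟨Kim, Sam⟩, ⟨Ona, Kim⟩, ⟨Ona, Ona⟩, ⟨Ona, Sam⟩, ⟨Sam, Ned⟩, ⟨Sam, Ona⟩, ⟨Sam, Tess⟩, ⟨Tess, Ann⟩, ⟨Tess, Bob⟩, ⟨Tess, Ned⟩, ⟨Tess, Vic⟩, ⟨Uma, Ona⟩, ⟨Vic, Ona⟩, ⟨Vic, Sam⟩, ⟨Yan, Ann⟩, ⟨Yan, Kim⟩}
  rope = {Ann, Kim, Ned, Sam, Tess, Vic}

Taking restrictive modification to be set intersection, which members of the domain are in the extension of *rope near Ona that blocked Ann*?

{Kim, Sam}

⟦near Ona⟧ = {x : ⟨x, Ona⟩ ∈ ⟦near⟧} = {Jo, Kim, Ona, Sam, Uma, Vic}
⟦that blocked Ann⟧ = {x : ⟨x, Ann⟩ ∈ ⟦blocked⟧} = {Ann, Bob, Kim, Ned, Sam, Uma}
⟦rope⟧ = {Ann, Kim, Ned, Sam, Tess, Vic}
… ∩ ⟦near Ona⟧ = {Ann, Kim, Ned, Sam, Tess, Vic} ∩ {Jo, Kim, Ona, Sam, Uma, Vic} = {Kim, Sam, Vic}
… ∩ ⟦that blocked Ann⟧ = {Kim, Sam, Vic} ∩ {Ann, Bob, Kim, Ned, Sam, Uma} = {Kim, Sam}
So ⟦rope near Ona that blocked Ann⟧ = {Kim, Sam}.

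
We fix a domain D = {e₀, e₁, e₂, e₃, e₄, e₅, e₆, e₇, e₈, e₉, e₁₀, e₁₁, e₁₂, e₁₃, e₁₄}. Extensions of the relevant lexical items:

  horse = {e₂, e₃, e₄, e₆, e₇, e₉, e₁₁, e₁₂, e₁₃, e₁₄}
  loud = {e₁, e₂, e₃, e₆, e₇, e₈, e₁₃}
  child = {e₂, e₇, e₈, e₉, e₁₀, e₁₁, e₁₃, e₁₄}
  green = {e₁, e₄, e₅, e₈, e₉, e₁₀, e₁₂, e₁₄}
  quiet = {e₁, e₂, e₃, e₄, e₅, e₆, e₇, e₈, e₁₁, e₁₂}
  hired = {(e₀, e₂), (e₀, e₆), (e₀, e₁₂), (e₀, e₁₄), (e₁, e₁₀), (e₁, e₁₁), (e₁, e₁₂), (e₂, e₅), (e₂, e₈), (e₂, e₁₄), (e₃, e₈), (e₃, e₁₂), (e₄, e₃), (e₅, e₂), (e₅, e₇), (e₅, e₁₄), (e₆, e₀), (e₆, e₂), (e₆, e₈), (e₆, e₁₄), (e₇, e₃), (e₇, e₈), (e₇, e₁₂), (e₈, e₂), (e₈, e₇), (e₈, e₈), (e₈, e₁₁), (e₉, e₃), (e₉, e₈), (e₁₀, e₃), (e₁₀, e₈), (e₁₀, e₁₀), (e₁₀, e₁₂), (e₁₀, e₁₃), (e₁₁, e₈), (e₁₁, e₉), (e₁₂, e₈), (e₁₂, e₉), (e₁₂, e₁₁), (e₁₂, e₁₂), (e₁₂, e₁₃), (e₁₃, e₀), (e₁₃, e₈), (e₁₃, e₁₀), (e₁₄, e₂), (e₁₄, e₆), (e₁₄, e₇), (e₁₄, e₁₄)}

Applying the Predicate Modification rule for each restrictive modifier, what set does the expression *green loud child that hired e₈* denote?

⟦that hired e₈⟧ = {x : ⟨x, e₈⟩ ∈ ⟦hired⟧} = {e₂, e₃, e₆, e₇, e₈, e₉, e₁₀, e₁₁, e₁₂, e₁₃}
⟦child⟧ = {e₂, e₇, e₈, e₉, e₁₀, e₁₁, e₁₃, e₁₄}
… ∩ ⟦that hired e₈⟧ = {e₂, e₇, e₈, e₉, e₁₀, e₁₁, e₁₃, e₁₄} ∩ {e₂, e₃, e₆, e₇, e₈, e₉, e₁₀, e₁₁, e₁₂, e₁₃} = {e₂, e₇, e₈, e₉, e₁₀, e₁₁, e₁₃}
… ∩ ⟦green⟧ = {e₂, e₇, e₈, e₉, e₁₀, e₁₁, e₁₃} ∩ {e₁, e₄, e₅, e₈, e₉, e₁₀, e₁₂, e₁₄} = {e₈, e₉, e₁₀}
… ∩ ⟦loud⟧ = {e₈, e₉, e₁₀} ∩ {e₁, e₂, e₃, e₆, e₇, e₈, e₁₃} = {e₈}
So ⟦green loud child that hired e₈⟧ = {e₈}.

{e₈}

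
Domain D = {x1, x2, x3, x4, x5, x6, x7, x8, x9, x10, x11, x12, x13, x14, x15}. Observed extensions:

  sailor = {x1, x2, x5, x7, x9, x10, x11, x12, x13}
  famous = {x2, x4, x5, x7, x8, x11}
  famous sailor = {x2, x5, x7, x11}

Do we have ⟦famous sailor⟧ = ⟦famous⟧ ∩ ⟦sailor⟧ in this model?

yes

⟦famous⟧ ∩ ⟦sailor⟧ = {x2, x4, x5, x7, x8, x11} ∩ {x1, x2, x5, x7, x9, x10, x11, x12, x13} = {x2, x5, x7, x11}
Observed ⟦famous sailor⟧ = {x2, x5, x7, x11}.
These coincide, so the modifier is intersective here.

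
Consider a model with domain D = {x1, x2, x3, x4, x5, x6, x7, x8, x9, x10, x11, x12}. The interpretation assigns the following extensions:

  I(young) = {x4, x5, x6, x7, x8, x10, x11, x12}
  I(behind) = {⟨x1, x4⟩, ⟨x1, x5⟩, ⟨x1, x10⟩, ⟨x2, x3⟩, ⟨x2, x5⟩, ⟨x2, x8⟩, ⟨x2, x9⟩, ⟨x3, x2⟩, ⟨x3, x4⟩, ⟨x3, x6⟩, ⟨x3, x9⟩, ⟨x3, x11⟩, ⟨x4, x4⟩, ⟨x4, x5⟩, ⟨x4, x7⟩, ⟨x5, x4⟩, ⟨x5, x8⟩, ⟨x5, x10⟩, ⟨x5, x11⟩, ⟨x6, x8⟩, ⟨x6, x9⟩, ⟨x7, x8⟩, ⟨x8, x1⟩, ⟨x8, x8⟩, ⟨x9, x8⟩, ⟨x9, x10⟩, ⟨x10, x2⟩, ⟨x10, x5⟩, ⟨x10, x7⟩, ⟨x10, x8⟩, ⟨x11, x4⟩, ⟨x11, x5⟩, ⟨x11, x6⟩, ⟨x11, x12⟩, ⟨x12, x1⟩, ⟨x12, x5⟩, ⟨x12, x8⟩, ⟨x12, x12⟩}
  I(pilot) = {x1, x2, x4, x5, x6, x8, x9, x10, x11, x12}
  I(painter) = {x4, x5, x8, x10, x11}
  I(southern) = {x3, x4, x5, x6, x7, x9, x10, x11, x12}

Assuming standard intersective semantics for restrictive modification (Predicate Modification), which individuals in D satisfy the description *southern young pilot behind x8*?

{x5, x6, x10, x12}

⟦behind x8⟧ = {x : ⟨x, x8⟩ ∈ ⟦behind⟧} = {x2, x5, x6, x7, x8, x9, x10, x12}
⟦pilot⟧ = {x1, x2, x4, x5, x6, x8, x9, x10, x11, x12}
… ∩ ⟦behind x8⟧ = {x1, x2, x4, x5, x6, x8, x9, x10, x11, x12} ∩ {x2, x5, x6, x7, x8, x9, x10, x12} = {x2, x5, x6, x8, x9, x10, x12}
… ∩ ⟦southern⟧ = {x2, x5, x6, x8, x9, x10, x12} ∩ {x3, x4, x5, x6, x7, x9, x10, x11, x12} = {x5, x6, x9, x10, x12}
… ∩ ⟦young⟧ = {x5, x6, x9, x10, x12} ∩ {x4, x5, x6, x7, x8, x10, x11, x12} = {x5, x6, x10, x12}
So ⟦southern young pilot behind x8⟧ = {x5, x6, x10, x12}.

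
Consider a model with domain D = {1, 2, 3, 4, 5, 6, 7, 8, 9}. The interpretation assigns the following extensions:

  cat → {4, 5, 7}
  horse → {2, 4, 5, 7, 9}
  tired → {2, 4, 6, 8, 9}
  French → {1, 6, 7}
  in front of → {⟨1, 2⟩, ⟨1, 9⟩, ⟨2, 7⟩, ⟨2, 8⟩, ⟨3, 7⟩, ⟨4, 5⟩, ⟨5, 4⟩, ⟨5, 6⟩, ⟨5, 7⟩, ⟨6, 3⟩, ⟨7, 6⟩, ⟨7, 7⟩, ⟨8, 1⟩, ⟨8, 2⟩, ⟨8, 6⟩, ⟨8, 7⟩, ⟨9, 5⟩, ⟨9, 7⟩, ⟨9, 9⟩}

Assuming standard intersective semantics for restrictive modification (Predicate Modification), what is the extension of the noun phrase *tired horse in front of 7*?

{2, 9}

⟦in front of 7⟧ = {x : ⟨x, 7⟩ ∈ ⟦in front of⟧} = {2, 3, 5, 7, 8, 9}
⟦horse⟧ = {2, 4, 5, 7, 9}
… ∩ ⟦in front of 7⟧ = {2, 4, 5, 7, 9} ∩ {2, 3, 5, 7, 8, 9} = {2, 5, 7, 9}
… ∩ ⟦tired⟧ = {2, 5, 7, 9} ∩ {2, 4, 6, 8, 9} = {2, 9}
So ⟦tired horse in front of 7⟧ = {2, 9}.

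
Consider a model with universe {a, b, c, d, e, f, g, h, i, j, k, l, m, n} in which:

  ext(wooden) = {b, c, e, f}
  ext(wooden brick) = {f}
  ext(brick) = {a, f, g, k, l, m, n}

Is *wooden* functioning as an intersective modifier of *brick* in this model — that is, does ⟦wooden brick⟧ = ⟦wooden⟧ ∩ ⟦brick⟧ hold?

⟦wooden⟧ ∩ ⟦brick⟧ = {b, c, e, f} ∩ {a, f, g, k, l, m, n} = {f}
Observed ⟦wooden brick⟧ = {f}.
These coincide, so the modifier is intersective here.

yes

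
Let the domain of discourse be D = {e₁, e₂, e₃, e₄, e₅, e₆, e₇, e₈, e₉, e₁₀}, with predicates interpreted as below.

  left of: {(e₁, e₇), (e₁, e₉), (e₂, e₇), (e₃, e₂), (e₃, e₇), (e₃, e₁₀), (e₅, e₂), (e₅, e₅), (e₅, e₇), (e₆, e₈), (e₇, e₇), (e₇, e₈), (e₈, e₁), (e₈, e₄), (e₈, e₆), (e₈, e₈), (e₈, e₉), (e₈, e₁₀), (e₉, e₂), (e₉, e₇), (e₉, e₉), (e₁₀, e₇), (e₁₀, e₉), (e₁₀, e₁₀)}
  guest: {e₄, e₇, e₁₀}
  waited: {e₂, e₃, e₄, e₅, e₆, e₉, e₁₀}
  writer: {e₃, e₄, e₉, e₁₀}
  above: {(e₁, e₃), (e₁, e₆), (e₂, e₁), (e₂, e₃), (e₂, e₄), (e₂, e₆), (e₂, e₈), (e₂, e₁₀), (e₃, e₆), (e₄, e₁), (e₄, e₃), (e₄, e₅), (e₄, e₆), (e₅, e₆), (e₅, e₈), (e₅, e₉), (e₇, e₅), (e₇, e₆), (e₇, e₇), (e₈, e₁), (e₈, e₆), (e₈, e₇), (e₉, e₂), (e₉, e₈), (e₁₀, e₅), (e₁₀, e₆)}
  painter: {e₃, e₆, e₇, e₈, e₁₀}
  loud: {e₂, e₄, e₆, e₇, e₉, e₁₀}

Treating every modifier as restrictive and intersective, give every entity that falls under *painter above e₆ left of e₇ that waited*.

⟦above e₆⟧ = {x : ⟨x, e₆⟩ ∈ ⟦above⟧} = {e₁, e₂, e₃, e₄, e₅, e₇, e₈, e₁₀}
⟦left of e₇⟧ = {x : ⟨x, e₇⟩ ∈ ⟦left of⟧} = {e₁, e₂, e₃, e₅, e₇, e₉, e₁₀}
⟦that waited⟧ = ⟦waited⟧ = {e₂, e₃, e₄, e₅, e₆, e₉, e₁₀}
⟦painter⟧ = {e₃, e₆, e₇, e₈, e₁₀}
… ∩ ⟦above e₆⟧ = {e₃, e₆, e₇, e₈, e₁₀} ∩ {e₁, e₂, e₃, e₄, e₅, e₇, e₈, e₁₀} = {e₃, e₇, e₈, e₁₀}
… ∩ ⟦left of e₇⟧ = {e₃, e₇, e₈, e₁₀} ∩ {e₁, e₂, e₃, e₅, e₇, e₉, e₁₀} = {e₃, e₇, e₁₀}
… ∩ ⟦that waited⟧ = {e₃, e₇, e₁₀} ∩ {e₂, e₃, e₄, e₅, e₆, e₉, e₁₀} = {e₃, e₁₀}
So ⟦painter above e₆ left of e₇ that waited⟧ = {e₃, e₁₀}.

{e₃, e₁₀}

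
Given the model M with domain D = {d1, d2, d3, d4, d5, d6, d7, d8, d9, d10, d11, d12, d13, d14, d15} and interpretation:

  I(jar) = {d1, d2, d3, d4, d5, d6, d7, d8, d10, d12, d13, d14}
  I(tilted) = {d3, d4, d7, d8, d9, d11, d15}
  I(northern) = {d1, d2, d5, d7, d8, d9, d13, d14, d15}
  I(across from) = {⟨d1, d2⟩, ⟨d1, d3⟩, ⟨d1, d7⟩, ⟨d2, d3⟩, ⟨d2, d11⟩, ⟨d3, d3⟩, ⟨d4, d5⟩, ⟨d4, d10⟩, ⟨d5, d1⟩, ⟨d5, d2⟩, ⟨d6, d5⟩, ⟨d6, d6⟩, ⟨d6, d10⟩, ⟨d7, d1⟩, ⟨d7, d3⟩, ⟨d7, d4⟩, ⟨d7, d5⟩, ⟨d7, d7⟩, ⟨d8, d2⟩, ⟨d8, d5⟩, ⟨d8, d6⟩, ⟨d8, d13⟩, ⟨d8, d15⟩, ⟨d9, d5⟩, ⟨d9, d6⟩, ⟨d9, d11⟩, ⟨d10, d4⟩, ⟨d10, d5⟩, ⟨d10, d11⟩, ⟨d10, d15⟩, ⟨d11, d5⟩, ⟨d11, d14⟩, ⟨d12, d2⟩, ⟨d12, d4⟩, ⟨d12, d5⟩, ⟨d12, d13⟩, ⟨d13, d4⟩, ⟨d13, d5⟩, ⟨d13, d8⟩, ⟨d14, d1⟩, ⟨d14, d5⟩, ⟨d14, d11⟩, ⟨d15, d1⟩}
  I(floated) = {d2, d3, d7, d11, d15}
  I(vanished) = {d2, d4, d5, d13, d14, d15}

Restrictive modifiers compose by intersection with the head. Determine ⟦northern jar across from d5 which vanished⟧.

⟦across from d5⟧ = {x : ⟨x, d5⟩ ∈ ⟦across from⟧} = {d4, d6, d7, d8, d9, d10, d11, d12, d13, d14}
⟦which vanished⟧ = ⟦vanished⟧ = {d2, d4, d5, d13, d14, d15}
⟦jar⟧ = {d1, d2, d3, d4, d5, d6, d7, d8, d10, d12, d13, d14}
… ∩ ⟦across from d5⟧ = {d1, d2, d3, d4, d5, d6, d7, d8, d10, d12, d13, d14} ∩ {d4, d6, d7, d8, d9, d10, d11, d12, d13, d14} = {d4, d6, d7, d8, d10, d12, d13, d14}
… ∩ ⟦which vanished⟧ = {d4, d6, d7, d8, d10, d12, d13, d14} ∩ {d2, d4, d5, d13, d14, d15} = {d4, d13, d14}
… ∩ ⟦northern⟧ = {d4, d13, d14} ∩ {d1, d2, d5, d7, d8, d9, d13, d14, d15} = {d13, d14}
So ⟦northern jar across from d5 which vanished⟧ = {d13, d14}.

{d13, d14}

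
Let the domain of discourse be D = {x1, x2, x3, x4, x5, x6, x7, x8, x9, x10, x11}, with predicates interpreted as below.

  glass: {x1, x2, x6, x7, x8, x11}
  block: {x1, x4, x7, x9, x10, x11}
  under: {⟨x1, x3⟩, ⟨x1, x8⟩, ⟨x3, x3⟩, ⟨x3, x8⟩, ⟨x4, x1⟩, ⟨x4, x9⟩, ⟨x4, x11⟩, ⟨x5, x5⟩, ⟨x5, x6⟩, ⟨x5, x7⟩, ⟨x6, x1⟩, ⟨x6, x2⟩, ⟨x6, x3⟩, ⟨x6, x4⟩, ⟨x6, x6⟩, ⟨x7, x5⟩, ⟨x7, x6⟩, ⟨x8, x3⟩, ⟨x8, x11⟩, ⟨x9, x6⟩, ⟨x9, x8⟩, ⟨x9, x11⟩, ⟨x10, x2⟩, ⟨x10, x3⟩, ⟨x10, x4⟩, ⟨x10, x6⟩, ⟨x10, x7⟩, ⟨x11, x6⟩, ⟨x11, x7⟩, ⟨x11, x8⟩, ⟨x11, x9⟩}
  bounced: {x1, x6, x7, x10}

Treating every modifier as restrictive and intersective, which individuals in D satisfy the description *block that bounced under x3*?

{x1, x10}

⟦that bounced⟧ = ⟦bounced⟧ = {x1, x6, x7, x10}
⟦under x3⟧ = {x : ⟨x, x3⟩ ∈ ⟦under⟧} = {x1, x3, x6, x8, x10}
⟦block⟧ = {x1, x4, x7, x9, x10, x11}
… ∩ ⟦that bounced⟧ = {x1, x4, x7, x9, x10, x11} ∩ {x1, x6, x7, x10} = {x1, x7, x10}
… ∩ ⟦under x3⟧ = {x1, x7, x10} ∩ {x1, x3, x6, x8, x10} = {x1, x10}
So ⟦block that bounced under x3⟧ = {x1, x10}.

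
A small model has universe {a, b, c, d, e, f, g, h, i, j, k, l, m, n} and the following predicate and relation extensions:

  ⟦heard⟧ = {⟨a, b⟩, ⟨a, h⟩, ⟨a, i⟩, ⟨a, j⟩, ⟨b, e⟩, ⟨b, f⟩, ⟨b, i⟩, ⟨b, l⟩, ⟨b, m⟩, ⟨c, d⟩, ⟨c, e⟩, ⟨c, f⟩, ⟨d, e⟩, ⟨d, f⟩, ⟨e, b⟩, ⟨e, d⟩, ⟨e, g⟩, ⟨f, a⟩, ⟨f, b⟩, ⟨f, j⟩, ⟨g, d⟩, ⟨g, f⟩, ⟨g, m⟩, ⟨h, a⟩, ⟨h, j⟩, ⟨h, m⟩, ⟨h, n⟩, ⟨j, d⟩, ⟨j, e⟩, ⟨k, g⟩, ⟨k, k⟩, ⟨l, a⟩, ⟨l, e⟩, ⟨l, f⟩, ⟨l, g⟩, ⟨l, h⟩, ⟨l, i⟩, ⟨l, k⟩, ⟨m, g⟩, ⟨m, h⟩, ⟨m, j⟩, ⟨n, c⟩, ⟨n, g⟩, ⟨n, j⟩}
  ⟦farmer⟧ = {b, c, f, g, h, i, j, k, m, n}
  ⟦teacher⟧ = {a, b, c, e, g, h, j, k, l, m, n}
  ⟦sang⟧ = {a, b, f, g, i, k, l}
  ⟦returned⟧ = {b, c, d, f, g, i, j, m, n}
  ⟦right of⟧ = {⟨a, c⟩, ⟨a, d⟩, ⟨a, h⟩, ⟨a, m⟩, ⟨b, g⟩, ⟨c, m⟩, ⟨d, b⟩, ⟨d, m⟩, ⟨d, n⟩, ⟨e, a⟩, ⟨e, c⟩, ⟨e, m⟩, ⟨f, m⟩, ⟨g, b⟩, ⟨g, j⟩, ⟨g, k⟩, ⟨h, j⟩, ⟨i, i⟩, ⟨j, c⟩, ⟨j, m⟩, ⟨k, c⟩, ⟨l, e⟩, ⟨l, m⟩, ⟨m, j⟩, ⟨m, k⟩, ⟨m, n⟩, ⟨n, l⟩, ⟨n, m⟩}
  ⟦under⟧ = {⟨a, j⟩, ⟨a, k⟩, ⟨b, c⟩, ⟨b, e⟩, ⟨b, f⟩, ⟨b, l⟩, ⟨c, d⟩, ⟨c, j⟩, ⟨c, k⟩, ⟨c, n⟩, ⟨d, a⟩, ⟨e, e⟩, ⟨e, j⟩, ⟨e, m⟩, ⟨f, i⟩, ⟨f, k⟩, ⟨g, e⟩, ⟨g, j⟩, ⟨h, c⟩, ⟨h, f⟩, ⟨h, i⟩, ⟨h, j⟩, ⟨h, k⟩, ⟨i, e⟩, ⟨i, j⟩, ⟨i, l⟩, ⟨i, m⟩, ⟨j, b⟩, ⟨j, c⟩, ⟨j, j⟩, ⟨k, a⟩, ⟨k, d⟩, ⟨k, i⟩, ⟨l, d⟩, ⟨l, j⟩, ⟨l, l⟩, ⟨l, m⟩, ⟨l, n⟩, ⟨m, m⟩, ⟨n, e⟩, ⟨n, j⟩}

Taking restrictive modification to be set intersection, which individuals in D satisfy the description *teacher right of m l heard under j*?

⟦right of m⟧ = {x : ⟨x, m⟩ ∈ ⟦right of⟧} = {a, c, d, e, f, j, l, n}
⟦l heard⟧ = {x : ⟨l, x⟩ ∈ ⟦heard⟧} = {a, e, f, g, h, i, k}
⟦under j⟧ = {x : ⟨x, j⟩ ∈ ⟦under⟧} = {a, c, e, g, h, i, j, l, n}
⟦teacher⟧ = {a, b, c, e, g, h, j, k, l, m, n}
… ∩ ⟦right of m⟧ = {a, b, c, e, g, h, j, k, l, m, n} ∩ {a, c, d, e, f, j, l, n} = {a, c, e, j, l, n}
… ∩ ⟦l heard⟧ = {a, c, e, j, l, n} ∩ {a, e, f, g, h, i, k} = {a, e}
… ∩ ⟦under j⟧ = {a, e} ∩ {a, c, e, g, h, i, j, l, n} = {a, e}
So ⟦teacher right of m l heard under j⟧ = {a, e}.

{a, e}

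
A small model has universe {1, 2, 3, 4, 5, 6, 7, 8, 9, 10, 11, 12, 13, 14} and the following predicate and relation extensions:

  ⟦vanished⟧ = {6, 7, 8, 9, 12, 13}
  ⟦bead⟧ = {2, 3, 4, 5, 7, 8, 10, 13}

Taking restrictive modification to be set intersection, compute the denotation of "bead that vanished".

⟦that vanished⟧ = ⟦vanished⟧ = {6, 7, 8, 9, 12, 13}
⟦bead⟧ = {2, 3, 4, 5, 7, 8, 10, 13}
… ∩ ⟦that vanished⟧ = {2, 3, 4, 5, 7, 8, 10, 13} ∩ {6, 7, 8, 9, 12, 13} = {7, 8, 13}
So ⟦bead that vanished⟧ = {7, 8, 13}.

{7, 8, 13}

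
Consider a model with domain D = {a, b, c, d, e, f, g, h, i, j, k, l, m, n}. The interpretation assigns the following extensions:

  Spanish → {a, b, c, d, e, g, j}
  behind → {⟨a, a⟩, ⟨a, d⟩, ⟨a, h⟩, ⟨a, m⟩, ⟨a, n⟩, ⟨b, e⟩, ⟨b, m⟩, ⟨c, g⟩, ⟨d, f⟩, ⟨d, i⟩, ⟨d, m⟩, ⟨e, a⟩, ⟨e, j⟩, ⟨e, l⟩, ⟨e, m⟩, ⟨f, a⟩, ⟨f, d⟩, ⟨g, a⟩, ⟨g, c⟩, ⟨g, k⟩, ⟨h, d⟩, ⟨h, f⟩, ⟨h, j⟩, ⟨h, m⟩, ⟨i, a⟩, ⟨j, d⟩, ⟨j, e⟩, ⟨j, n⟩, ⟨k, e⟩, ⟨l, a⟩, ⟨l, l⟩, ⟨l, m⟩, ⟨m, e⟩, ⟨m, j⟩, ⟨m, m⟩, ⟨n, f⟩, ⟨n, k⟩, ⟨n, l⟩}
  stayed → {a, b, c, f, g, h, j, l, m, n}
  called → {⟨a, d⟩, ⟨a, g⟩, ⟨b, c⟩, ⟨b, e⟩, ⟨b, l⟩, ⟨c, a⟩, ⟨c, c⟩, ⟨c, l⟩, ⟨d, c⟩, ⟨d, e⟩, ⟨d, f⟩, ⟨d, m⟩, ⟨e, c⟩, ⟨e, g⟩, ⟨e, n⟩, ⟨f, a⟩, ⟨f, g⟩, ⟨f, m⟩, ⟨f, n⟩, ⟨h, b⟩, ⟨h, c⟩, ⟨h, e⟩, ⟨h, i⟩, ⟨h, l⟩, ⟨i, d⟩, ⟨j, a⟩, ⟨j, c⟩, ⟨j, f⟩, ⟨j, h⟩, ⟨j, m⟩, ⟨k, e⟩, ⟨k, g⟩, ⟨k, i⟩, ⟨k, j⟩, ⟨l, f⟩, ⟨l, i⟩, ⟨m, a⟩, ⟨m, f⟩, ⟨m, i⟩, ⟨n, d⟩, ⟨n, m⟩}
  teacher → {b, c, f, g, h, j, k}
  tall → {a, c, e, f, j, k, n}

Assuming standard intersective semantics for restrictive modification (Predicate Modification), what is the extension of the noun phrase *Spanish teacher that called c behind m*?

⟦that called c⟧ = {x : ⟨x, c⟩ ∈ ⟦called⟧} = {b, c, d, e, h, j}
⟦behind m⟧ = {x : ⟨x, m⟩ ∈ ⟦behind⟧} = {a, b, d, e, h, l, m}
⟦teacher⟧ = {b, c, f, g, h, j, k}
… ∩ ⟦that called c⟧ = {b, c, f, g, h, j, k} ∩ {b, c, d, e, h, j} = {b, c, h, j}
… ∩ ⟦behind m⟧ = {b, c, h, j} ∩ {a, b, d, e, h, l, m} = {b, h}
… ∩ ⟦Spanish⟧ = {b, h} ∩ {a, b, c, d, e, g, j} = {b}
So ⟦Spanish teacher that called c behind m⟧ = {b}.

{b}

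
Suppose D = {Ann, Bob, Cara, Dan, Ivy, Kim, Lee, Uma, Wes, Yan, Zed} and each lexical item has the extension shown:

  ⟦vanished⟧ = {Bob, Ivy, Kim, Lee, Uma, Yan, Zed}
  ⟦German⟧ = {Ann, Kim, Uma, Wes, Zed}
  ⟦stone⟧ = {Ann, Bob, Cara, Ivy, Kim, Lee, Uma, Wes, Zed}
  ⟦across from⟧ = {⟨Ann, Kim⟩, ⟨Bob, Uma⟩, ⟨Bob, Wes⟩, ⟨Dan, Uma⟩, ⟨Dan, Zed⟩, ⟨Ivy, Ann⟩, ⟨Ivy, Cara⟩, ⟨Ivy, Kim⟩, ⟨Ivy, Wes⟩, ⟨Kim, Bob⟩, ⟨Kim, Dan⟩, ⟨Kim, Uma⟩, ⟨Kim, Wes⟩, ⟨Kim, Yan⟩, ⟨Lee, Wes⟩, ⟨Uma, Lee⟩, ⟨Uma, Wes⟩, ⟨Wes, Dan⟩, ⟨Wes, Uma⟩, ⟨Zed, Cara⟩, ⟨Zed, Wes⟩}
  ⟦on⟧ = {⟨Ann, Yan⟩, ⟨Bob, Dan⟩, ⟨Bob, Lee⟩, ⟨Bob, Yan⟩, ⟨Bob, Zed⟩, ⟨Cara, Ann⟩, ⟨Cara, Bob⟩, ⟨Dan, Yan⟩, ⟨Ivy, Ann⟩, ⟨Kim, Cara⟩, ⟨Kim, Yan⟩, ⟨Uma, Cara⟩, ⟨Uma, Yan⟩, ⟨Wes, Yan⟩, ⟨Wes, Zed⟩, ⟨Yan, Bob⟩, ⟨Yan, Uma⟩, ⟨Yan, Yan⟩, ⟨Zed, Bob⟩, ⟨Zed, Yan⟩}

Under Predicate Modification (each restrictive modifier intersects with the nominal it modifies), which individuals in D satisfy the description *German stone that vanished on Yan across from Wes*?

⟦that vanished⟧ = ⟦vanished⟧ = {Bob, Ivy, Kim, Lee, Uma, Yan, Zed}
⟦on Yan⟧ = {x : ⟨x, Yan⟩ ∈ ⟦on⟧} = {Ann, Bob, Dan, Kim, Uma, Wes, Yan, Zed}
⟦across from Wes⟧ = {x : ⟨x, Wes⟩ ∈ ⟦across from⟧} = {Bob, Ivy, Kim, Lee, Uma, Zed}
⟦stone⟧ = {Ann, Bob, Cara, Ivy, Kim, Lee, Uma, Wes, Zed}
… ∩ ⟦that vanished⟧ = {Ann, Bob, Cara, Ivy, Kim, Lee, Uma, Wes, Zed} ∩ {Bob, Ivy, Kim, Lee, Uma, Yan, Zed} = {Bob, Ivy, Kim, Lee, Uma, Zed}
… ∩ ⟦on Yan⟧ = {Bob, Ivy, Kim, Lee, Uma, Zed} ∩ {Ann, Bob, Dan, Kim, Uma, Wes, Yan, Zed} = {Bob, Kim, Uma, Zed}
… ∩ ⟦across from Wes⟧ = {Bob, Kim, Uma, Zed} ∩ {Bob, Ivy, Kim, Lee, Uma, Zed} = {Bob, Kim, Uma, Zed}
… ∩ ⟦German⟧ = {Bob, Kim, Uma, Zed} ∩ {Ann, Kim, Uma, Wes, Zed} = {Kim, Uma, Zed}
So ⟦German stone that vanished on Yan across from Wes⟧ = {Kim, Uma, Zed}.

{Kim, Uma, Zed}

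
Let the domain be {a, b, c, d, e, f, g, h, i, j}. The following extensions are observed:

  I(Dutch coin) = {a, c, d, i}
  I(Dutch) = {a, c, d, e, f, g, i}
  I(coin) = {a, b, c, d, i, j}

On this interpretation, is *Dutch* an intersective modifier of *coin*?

⟦Dutch⟧ ∩ ⟦coin⟧ = {a, c, d, e, f, g, i} ∩ {a, b, c, d, i, j} = {a, c, d, i}
Observed ⟦Dutch coin⟧ = {a, c, d, i}.
These coincide, so the modifier is intersective here.

yes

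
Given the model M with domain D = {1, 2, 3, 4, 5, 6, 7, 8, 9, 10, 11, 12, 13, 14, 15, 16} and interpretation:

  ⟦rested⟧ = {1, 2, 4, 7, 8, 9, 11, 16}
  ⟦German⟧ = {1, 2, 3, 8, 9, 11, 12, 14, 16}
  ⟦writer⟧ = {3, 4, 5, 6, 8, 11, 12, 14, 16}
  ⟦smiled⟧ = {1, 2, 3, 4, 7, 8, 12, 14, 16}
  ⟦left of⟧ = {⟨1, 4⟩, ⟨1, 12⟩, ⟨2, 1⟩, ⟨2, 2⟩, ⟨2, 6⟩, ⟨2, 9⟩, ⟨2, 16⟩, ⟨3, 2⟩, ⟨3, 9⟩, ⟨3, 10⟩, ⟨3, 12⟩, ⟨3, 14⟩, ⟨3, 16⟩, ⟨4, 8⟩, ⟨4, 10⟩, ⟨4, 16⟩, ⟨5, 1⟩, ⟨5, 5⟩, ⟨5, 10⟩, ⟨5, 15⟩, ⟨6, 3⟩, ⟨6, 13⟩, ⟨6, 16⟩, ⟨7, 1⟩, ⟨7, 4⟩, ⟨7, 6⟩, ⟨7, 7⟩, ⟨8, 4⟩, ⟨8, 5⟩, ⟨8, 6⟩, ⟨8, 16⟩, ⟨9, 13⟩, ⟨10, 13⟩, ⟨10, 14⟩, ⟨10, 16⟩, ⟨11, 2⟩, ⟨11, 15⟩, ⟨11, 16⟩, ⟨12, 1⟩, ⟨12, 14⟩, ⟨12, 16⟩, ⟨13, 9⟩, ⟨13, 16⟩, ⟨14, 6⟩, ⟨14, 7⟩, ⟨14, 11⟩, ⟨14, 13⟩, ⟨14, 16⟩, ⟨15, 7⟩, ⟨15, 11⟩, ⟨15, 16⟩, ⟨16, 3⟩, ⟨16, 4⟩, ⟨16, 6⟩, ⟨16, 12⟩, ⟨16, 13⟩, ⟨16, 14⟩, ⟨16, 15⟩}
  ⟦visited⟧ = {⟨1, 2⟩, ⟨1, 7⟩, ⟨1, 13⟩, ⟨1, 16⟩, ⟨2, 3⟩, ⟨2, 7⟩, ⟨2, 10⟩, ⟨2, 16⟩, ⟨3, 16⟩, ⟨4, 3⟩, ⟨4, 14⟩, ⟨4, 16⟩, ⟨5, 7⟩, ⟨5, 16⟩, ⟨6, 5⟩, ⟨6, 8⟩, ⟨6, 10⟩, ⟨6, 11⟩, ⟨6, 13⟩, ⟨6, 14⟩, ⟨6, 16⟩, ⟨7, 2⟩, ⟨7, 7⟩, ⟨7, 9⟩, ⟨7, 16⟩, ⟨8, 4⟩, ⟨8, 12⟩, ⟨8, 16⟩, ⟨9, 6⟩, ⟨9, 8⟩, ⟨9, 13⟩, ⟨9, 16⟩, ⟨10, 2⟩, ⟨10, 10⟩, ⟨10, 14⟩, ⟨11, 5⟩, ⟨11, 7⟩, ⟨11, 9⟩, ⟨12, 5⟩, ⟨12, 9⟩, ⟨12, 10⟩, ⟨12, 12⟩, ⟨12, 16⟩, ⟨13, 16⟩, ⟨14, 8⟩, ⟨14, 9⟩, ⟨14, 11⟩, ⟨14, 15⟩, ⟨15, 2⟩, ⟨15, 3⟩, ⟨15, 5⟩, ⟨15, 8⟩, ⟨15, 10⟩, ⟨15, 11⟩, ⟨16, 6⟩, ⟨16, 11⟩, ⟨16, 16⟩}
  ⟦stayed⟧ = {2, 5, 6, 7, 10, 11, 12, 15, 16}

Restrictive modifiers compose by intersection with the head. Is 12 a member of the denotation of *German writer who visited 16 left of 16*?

yes

⟦who visited 16⟧ = {x : ⟨x, 16⟩ ∈ ⟦visited⟧} = {1, 2, 3, 4, 5, 6, 7, 8, 9, 12, 13, 16}
⟦left of 16⟧ = {x : ⟨x, 16⟩ ∈ ⟦left of⟧} = {2, 3, 4, 6, 8, 10, 11, 12, 13, 14, 15}
⟦writer⟧ = {3, 4, 5, 6, 8, 11, 12, 14, 16}
… ∩ ⟦who visited 16⟧ = {3, 4, 5, 6, 8, 11, 12, 14, 16} ∩ {1, 2, 3, 4, 5, 6, 7, 8, 9, 12, 13, 16} = {3, 4, 5, 6, 8, 12, 16}
… ∩ ⟦left of 16⟧ = {3, 4, 5, 6, 8, 12, 16} ∩ {2, 3, 4, 6, 8, 10, 11, 12, 13, 14, 15} = {3, 4, 6, 8, 12}
… ∩ ⟦German⟧ = {3, 4, 6, 8, 12} ∩ {1, 2, 3, 8, 9, 11, 12, 14, 16} = {3, 8, 12}
⟦German writer who visited 16 left of 16⟧ = {3, 8, 12}; 12 ∈ this set.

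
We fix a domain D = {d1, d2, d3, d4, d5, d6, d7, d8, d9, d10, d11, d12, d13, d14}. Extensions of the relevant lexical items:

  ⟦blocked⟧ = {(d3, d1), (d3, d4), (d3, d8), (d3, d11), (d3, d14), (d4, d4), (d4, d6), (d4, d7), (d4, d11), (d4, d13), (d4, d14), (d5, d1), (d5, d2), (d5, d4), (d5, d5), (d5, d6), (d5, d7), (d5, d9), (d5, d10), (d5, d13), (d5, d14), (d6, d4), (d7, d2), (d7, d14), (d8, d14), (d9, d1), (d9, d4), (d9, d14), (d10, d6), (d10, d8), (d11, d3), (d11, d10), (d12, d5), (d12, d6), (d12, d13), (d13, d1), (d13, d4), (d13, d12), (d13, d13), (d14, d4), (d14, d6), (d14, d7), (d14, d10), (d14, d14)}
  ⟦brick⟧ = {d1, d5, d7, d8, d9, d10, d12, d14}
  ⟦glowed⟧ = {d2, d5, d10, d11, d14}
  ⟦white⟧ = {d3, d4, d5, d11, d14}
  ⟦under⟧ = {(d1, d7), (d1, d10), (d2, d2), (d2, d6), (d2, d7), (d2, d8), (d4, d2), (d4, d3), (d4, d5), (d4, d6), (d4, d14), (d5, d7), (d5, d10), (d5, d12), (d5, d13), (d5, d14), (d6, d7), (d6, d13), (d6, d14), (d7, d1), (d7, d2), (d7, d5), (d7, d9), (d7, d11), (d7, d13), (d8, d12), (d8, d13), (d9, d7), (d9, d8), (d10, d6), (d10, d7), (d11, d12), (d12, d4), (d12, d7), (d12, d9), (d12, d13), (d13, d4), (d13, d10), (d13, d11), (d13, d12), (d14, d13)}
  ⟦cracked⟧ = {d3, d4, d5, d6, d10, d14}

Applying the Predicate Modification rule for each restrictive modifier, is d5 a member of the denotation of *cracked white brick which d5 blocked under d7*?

⟦which d5 blocked⟧ = {x : ⟨d5, x⟩ ∈ ⟦blocked⟧} = {d1, d2, d4, d5, d6, d7, d9, d10, d13, d14}
⟦under d7⟧ = {x : ⟨x, d7⟩ ∈ ⟦under⟧} = {d1, d2, d5, d6, d9, d10, d12}
⟦brick⟧ = {d1, d5, d7, d8, d9, d10, d12, d14}
… ∩ ⟦which d5 blocked⟧ = {d1, d5, d7, d8, d9, d10, d12, d14} ∩ {d1, d2, d4, d5, d6, d7, d9, d10, d13, d14} = {d1, d5, d7, d9, d10, d14}
… ∩ ⟦under d7⟧ = {d1, d5, d7, d9, d10, d14} ∩ {d1, d2, d5, d6, d9, d10, d12} = {d1, d5, d9, d10}
… ∩ ⟦cracked⟧ = {d1, d5, d9, d10} ∩ {d3, d4, d5, d6, d10, d14} = {d5, d10}
… ∩ ⟦white⟧ = {d5, d10} ∩ {d3, d4, d5, d11, d14} = {d5}
⟦cracked white brick which d5 blocked under d7⟧ = {d5}; d5 ∈ this set.

yes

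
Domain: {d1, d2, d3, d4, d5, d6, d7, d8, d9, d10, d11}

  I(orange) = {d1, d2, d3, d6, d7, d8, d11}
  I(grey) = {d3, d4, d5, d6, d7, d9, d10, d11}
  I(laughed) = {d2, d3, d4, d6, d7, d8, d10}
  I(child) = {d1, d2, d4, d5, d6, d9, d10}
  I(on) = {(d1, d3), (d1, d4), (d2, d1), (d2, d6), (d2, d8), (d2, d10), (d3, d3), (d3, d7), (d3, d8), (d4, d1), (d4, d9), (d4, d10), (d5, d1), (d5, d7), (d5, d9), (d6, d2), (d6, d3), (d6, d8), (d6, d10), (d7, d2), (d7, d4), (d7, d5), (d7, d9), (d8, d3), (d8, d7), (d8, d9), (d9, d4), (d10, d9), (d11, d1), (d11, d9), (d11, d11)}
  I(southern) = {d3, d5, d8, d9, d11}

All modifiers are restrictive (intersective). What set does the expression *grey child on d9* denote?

{d4, d5, d10}

⟦on d9⟧ = {x : ⟨x, d9⟩ ∈ ⟦on⟧} = {d4, d5, d7, d8, d10, d11}
⟦child⟧ = {d1, d2, d4, d5, d6, d9, d10}
… ∩ ⟦on d9⟧ = {d1, d2, d4, d5, d6, d9, d10} ∩ {d4, d5, d7, d8, d10, d11} = {d4, d5, d10}
… ∩ ⟦grey⟧ = {d4, d5, d10} ∩ {d3, d4, d5, d6, d7, d9, d10, d11} = {d4, d5, d10}
So ⟦grey child on d9⟧ = {d4, d5, d10}.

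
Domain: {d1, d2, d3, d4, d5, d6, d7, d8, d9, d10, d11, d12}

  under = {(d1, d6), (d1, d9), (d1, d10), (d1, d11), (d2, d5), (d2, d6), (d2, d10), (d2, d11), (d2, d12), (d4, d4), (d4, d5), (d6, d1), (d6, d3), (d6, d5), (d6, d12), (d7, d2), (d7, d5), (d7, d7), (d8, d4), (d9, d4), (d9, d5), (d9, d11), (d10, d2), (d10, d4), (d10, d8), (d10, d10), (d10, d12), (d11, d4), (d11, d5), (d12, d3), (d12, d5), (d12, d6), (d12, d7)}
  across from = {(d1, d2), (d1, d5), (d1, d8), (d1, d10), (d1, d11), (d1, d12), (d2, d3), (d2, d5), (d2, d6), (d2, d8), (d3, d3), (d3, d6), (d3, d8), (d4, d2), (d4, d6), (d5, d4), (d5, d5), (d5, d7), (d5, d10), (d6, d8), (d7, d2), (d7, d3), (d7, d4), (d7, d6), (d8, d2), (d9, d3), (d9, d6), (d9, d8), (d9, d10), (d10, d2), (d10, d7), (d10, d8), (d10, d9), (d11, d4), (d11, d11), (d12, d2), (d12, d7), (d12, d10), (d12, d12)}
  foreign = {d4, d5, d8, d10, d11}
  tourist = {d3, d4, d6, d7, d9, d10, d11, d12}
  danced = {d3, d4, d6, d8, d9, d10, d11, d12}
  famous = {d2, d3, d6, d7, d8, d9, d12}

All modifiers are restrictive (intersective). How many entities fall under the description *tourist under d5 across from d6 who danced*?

⟦under d5⟧ = {x : ⟨x, d5⟩ ∈ ⟦under⟧} = {d2, d4, d6, d7, d9, d11, d12}
⟦across from d6⟧ = {x : ⟨x, d6⟩ ∈ ⟦across from⟧} = {d2, d3, d4, d7, d9}
⟦who danced⟧ = ⟦danced⟧ = {d3, d4, d6, d8, d9, d10, d11, d12}
⟦tourist⟧ = {d3, d4, d6, d7, d9, d10, d11, d12}
… ∩ ⟦under d5⟧ = {d3, d4, d6, d7, d9, d10, d11, d12} ∩ {d2, d4, d6, d7, d9, d11, d12} = {d4, d6, d7, d9, d11, d12}
… ∩ ⟦across from d6⟧ = {d4, d6, d7, d9, d11, d12} ∩ {d2, d3, d4, d7, d9} = {d4, d7, d9}
… ∩ ⟦who danced⟧ = {d4, d7, d9} ∩ {d3, d4, d6, d8, d9, d10, d11, d12} = {d4, d9}
⟦tourist under d5 across from d6 who danced⟧ = {d4, d9}, so the cardinality is 2.

2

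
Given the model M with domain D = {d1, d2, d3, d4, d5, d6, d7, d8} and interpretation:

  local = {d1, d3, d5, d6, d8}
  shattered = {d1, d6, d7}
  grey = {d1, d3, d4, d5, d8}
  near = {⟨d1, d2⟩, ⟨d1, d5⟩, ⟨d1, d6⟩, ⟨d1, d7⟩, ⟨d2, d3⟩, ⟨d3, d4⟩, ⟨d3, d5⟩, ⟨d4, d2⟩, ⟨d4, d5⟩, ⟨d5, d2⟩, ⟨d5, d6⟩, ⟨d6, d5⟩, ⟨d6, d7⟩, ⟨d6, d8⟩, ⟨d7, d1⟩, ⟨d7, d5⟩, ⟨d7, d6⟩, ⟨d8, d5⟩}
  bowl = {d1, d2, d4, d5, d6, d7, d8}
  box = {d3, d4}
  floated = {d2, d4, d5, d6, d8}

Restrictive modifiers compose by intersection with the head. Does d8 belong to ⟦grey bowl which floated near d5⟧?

⟦which floated⟧ = ⟦floated⟧ = {d2, d4, d5, d6, d8}
⟦near d5⟧ = {x : ⟨x, d5⟩ ∈ ⟦near⟧} = {d1, d3, d4, d6, d7, d8}
⟦bowl⟧ = {d1, d2, d4, d5, d6, d7, d8}
… ∩ ⟦which floated⟧ = {d1, d2, d4, d5, d6, d7, d8} ∩ {d2, d4, d5, d6, d8} = {d2, d4, d5, d6, d8}
… ∩ ⟦near d5⟧ = {d2, d4, d5, d6, d8} ∩ {d1, d3, d4, d6, d7, d8} = {d4, d6, d8}
… ∩ ⟦grey⟧ = {d4, d6, d8} ∩ {d1, d3, d4, d5, d8} = {d4, d8}
⟦grey bowl which floated near d5⟧ = {d4, d8}; d8 ∈ this set.

yes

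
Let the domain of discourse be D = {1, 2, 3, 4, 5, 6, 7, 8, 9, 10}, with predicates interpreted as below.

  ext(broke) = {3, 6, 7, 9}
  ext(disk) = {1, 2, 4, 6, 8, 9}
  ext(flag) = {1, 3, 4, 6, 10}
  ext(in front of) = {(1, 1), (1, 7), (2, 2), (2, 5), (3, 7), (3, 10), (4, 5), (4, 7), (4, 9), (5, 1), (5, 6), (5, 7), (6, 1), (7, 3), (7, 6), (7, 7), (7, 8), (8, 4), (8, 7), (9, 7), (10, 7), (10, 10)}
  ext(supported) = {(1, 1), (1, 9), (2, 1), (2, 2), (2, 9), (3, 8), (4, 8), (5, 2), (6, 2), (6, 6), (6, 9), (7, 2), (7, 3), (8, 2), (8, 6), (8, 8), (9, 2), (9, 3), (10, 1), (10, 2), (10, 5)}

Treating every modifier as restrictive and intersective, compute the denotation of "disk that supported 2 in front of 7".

⟦that supported 2⟧ = {x : ⟨x, 2⟩ ∈ ⟦supported⟧} = {2, 5, 6, 7, 8, 9, 10}
⟦in front of 7⟧ = {x : ⟨x, 7⟩ ∈ ⟦in front of⟧} = {1, 3, 4, 5, 7, 8, 9, 10}
⟦disk⟧ = {1, 2, 4, 6, 8, 9}
… ∩ ⟦that supported 2⟧ = {1, 2, 4, 6, 8, 9} ∩ {2, 5, 6, 7, 8, 9, 10} = {2, 6, 8, 9}
… ∩ ⟦in front of 7⟧ = {2, 6, 8, 9} ∩ {1, 3, 4, 5, 7, 8, 9, 10} = {8, 9}
So ⟦disk that supported 2 in front of 7⟧ = {8, 9}.

{8, 9}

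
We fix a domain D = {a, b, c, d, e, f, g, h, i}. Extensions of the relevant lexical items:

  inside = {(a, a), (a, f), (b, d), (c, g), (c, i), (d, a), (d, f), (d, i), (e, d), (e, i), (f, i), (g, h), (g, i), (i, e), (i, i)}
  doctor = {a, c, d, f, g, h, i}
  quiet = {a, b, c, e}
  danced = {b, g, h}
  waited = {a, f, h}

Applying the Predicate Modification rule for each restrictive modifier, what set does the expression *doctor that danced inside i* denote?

⟦that danced⟧ = ⟦danced⟧ = {b, g, h}
⟦inside i⟧ = {x : ⟨x, i⟩ ∈ ⟦inside⟧} = {c, d, e, f, g, i}
⟦doctor⟧ = {a, c, d, f, g, h, i}
… ∩ ⟦that danced⟧ = {a, c, d, f, g, h, i} ∩ {b, g, h} = {g, h}
… ∩ ⟦inside i⟧ = {g, h} ∩ {c, d, e, f, g, i} = {g}
So ⟦doctor that danced inside i⟧ = {g}.

{g}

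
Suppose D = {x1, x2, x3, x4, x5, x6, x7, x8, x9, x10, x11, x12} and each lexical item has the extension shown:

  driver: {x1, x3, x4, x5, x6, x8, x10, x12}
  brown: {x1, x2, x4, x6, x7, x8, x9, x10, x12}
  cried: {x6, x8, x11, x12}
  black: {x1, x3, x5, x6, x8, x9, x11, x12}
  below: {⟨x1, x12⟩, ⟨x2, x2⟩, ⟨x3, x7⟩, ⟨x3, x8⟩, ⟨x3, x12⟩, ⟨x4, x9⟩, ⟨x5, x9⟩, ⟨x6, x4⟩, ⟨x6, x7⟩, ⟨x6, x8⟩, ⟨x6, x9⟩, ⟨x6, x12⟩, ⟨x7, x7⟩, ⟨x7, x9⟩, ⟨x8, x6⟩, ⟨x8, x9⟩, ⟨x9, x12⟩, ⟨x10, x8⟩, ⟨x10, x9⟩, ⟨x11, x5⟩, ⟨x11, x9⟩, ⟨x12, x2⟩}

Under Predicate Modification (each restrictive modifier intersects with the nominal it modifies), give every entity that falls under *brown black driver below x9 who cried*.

⟦below x9⟧ = {x : ⟨x, x9⟩ ∈ ⟦below⟧} = {x4, x5, x6, x7, x8, x10, x11}
⟦who cried⟧ = ⟦cried⟧ = {x6, x8, x11, x12}
⟦driver⟧ = {x1, x3, x4, x5, x6, x8, x10, x12}
… ∩ ⟦below x9⟧ = {x1, x3, x4, x5, x6, x8, x10, x12} ∩ {x4, x5, x6, x7, x8, x10, x11} = {x4, x5, x6, x8, x10}
… ∩ ⟦who cried⟧ = {x4, x5, x6, x8, x10} ∩ {x6, x8, x11, x12} = {x6, x8}
… ∩ ⟦brown⟧ = {x6, x8} ∩ {x1, x2, x4, x6, x7, x8, x9, x10, x12} = {x6, x8}
… ∩ ⟦black⟧ = {x6, x8} ∩ {x1, x3, x5, x6, x8, x9, x11, x12} = {x6, x8}
So ⟦brown black driver below x9 who cried⟧ = {x6, x8}.

{x6, x8}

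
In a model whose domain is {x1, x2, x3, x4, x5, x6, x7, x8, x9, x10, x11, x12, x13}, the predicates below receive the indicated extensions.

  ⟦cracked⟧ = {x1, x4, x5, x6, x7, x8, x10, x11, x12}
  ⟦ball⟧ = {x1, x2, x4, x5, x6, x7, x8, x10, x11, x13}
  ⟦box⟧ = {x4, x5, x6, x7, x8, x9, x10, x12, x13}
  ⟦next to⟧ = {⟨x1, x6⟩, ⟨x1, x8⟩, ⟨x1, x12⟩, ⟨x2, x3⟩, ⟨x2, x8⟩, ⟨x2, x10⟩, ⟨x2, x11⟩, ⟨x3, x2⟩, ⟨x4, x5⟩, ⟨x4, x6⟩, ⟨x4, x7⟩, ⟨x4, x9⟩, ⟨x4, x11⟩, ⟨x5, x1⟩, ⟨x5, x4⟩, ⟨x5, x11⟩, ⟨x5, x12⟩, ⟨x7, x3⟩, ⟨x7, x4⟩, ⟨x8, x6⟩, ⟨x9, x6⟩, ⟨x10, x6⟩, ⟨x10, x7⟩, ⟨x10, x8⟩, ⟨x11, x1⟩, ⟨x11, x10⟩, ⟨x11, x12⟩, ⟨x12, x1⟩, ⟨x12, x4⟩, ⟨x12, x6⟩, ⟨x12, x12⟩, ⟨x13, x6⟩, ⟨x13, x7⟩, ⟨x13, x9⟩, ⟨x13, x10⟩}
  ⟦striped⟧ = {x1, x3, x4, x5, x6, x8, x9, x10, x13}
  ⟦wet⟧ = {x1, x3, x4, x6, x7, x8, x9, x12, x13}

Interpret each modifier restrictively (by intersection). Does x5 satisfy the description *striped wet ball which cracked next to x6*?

⟦which cracked⟧ = ⟦cracked⟧ = {x1, x4, x5, x6, x7, x8, x10, x11, x12}
⟦next to x6⟧ = {x : ⟨x, x6⟩ ∈ ⟦next to⟧} = {x1, x4, x8, x9, x10, x12, x13}
⟦ball⟧ = {x1, x2, x4, x5, x6, x7, x8, x10, x11, x13}
… ∩ ⟦which cracked⟧ = {x1, x2, x4, x5, x6, x7, x8, x10, x11, x13} ∩ {x1, x4, x5, x6, x7, x8, x10, x11, x12} = {x1, x4, x5, x6, x7, x8, x10, x11}
… ∩ ⟦next to x6⟧ = {x1, x4, x5, x6, x7, x8, x10, x11} ∩ {x1, x4, x8, x9, x10, x12, x13} = {x1, x4, x8, x10}
… ∩ ⟦striped⟧ = {x1, x4, x8, x10} ∩ {x1, x3, x4, x5, x6, x8, x9, x10, x13} = {x1, x4, x8, x10}
… ∩ ⟦wet⟧ = {x1, x4, x8, x10} ∩ {x1, x3, x4, x6, x7, x8, x9, x12, x13} = {x1, x4, x8}
⟦striped wet ball which cracked next to x6⟧ = {x1, x4, x8}; x5 ∉ this set.

no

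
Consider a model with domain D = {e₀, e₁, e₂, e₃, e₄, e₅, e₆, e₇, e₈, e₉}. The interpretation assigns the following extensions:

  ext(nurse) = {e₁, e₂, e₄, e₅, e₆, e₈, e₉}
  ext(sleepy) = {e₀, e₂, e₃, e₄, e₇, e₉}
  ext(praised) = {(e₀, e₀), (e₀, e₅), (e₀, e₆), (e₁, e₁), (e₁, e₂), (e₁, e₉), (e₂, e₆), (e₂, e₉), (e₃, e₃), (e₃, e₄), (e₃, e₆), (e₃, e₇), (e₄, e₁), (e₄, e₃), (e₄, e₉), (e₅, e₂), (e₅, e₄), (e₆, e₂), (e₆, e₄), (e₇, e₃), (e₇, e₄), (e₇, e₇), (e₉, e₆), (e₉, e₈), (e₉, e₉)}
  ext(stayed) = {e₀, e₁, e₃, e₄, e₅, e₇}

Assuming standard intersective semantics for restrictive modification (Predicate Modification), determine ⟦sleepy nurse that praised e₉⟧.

{e₂, e₄, e₉}

⟦that praised e₉⟧ = {x : ⟨x, e₉⟩ ∈ ⟦praised⟧} = {e₁, e₂, e₄, e₉}
⟦nurse⟧ = {e₁, e₂, e₄, e₅, e₆, e₈, e₉}
… ∩ ⟦that praised e₉⟧ = {e₁, e₂, e₄, e₅, e₆, e₈, e₉} ∩ {e₁, e₂, e₄, e₉} = {e₁, e₂, e₄, e₉}
… ∩ ⟦sleepy⟧ = {e₁, e₂, e₄, e₉} ∩ {e₀, e₂, e₃, e₄, e₇, e₉} = {e₂, e₄, e₉}
So ⟦sleepy nurse that praised e₉⟧ = {e₂, e₄, e₉}.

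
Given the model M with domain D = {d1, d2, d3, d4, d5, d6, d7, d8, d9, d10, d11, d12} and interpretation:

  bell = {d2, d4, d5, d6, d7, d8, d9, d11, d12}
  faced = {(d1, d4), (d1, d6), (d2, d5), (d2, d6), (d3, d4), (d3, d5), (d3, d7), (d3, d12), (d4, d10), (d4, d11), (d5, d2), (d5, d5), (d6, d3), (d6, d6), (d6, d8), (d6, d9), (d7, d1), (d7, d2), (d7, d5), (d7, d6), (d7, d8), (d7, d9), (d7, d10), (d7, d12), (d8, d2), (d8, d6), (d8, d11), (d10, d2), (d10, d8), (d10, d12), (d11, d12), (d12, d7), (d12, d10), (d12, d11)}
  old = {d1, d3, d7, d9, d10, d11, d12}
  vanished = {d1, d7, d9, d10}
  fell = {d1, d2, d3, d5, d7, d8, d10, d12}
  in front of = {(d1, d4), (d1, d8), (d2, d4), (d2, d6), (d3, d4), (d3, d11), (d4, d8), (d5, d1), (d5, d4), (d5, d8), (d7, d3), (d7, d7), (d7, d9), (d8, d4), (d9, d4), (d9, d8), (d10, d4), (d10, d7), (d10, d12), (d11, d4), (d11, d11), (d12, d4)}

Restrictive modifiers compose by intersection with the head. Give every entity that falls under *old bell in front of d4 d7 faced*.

{d9, d12}

⟦in front of d4⟧ = {x : ⟨x, d4⟩ ∈ ⟦in front of⟧} = {d1, d2, d3, d5, d8, d9, d10, d11, d12}
⟦d7 faced⟧ = {x : ⟨d7, x⟩ ∈ ⟦faced⟧} = {d1, d2, d5, d6, d8, d9, d10, d12}
⟦bell⟧ = {d2, d4, d5, d6, d7, d8, d9, d11, d12}
… ∩ ⟦in front of d4⟧ = {d2, d4, d5, d6, d7, d8, d9, d11, d12} ∩ {d1, d2, d3, d5, d8, d9, d10, d11, d12} = {d2, d5, d8, d9, d11, d12}
… ∩ ⟦d7 faced⟧ = {d2, d5, d8, d9, d11, d12} ∩ {d1, d2, d5, d6, d8, d9, d10, d12} = {d2, d5, d8, d9, d12}
… ∩ ⟦old⟧ = {d2, d5, d8, d9, d12} ∩ {d1, d3, d7, d9, d10, d11, d12} = {d9, d12}
So ⟦old bell in front of d4 d7 faced⟧ = {d9, d12}.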